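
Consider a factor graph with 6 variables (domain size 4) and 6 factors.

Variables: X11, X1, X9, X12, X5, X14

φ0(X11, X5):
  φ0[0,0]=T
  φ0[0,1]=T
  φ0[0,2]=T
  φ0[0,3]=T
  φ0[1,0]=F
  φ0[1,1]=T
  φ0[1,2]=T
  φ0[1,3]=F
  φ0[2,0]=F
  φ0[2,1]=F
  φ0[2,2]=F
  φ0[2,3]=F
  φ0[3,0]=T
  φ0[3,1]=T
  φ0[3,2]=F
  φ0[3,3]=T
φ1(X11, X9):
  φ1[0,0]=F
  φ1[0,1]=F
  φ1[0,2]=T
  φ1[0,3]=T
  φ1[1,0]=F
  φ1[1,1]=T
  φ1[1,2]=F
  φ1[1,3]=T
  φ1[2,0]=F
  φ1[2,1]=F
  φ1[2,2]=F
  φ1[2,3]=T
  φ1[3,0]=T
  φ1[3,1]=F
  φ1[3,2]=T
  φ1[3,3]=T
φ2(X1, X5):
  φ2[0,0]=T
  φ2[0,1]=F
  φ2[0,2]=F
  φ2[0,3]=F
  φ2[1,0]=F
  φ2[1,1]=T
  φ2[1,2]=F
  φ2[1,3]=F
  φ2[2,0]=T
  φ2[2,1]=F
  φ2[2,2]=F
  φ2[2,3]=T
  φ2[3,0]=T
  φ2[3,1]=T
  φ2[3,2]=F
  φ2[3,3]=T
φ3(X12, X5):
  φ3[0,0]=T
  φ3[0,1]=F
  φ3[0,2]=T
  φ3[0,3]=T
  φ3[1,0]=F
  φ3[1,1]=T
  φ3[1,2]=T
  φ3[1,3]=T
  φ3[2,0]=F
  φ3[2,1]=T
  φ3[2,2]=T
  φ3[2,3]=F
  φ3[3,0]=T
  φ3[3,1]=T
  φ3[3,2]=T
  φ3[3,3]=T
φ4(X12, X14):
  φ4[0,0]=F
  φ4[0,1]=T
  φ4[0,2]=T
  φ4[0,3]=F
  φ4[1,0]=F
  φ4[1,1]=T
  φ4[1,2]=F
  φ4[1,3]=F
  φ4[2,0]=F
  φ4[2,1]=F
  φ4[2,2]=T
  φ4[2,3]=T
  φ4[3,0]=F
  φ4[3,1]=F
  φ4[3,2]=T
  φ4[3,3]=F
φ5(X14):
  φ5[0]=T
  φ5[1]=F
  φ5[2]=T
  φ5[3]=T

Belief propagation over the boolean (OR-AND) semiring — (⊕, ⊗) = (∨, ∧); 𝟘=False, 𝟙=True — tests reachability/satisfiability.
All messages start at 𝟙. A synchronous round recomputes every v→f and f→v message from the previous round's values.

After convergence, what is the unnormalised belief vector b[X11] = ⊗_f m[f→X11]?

init: all messages = 𝟙 over 4 values
r1 m[φ0→X11] = [T, T, F, T]
r1 m[φ0→X5] = [T, T, T, T]
r1 m[φ1→X11] = [T, T, T, T]
r1 m[φ1→X9] = [T, T, T, T]
r1 m[φ2→X1] = [T, T, T, T]
r1 m[φ2→X5] = [T, T, F, T]
r1 m[φ3→X12] = [T, T, T, T]
r1 m[φ3→X5] = [T, T, T, T]
r1 m[φ4→X12] = [T, T, T, T]
r1 m[φ4→X14] = [F, T, T, T]
r1 m[φ5→X14] = [T, F, T, T]
r1 m[X11→φ0] = [T, T, T, T]
r1 m[X11→φ1] = [T, T, T, T]
r1 m[X1→φ2] = [T, T, T, T]
r1 m[X9→φ1] = [T, T, T, T]
r1 m[X12→φ3] = [T, T, T, T]
r1 m[X12→φ4] = [T, T, T, T]
r1 m[X5→φ0] = [T, T, T, T]
r1 m[X5→φ2] = [T, T, T, T]
r1 m[X5→φ3] = [T, T, T, T]
r1 m[X14→φ4] = [T, T, T, T]
r1 m[X14→φ5] = [T, T, T, T]
r2 m[φ0→X11] = [T, T, F, T]
r2 m[φ0→X5] = [T, T, T, T]
r2 m[φ1→X11] = [T, T, T, T]
r2 m[φ1→X9] = [T, T, T, T]
r2 m[φ2→X1] = [T, T, T, T]
r2 m[φ2→X5] = [T, T, F, T]
r2 m[φ3→X12] = [T, T, T, T]
r2 m[φ3→X5] = [T, T, T, T]
r2 m[φ4→X12] = [T, T, T, T]
r2 m[φ4→X14] = [F, T, T, T]
r2 m[φ5→X14] = [T, F, T, T]
r2 m[X11→φ0] = [T, T, T, T]
r2 m[X11→φ1] = [T, T, F, T]
r2 m[X1→φ2] = [T, T, T, T]
r2 m[X9→φ1] = [T, T, T, T]
r2 m[X12→φ3] = [T, T, T, T]
r2 m[X12→φ4] = [T, T, T, T]
r2 m[X5→φ0] = [T, T, F, T]
r2 m[X5→φ2] = [T, T, T, T]
r2 m[X5→φ3] = [T, T, F, T]
r2 m[X14→φ4] = [T, F, T, T]
r2 m[X14→φ5] = [F, T, T, T]
r3 m[φ0→X11] = [T, T, F, T]
r3 m[φ0→X5] = [T, T, T, T]
r3 m[φ1→X11] = [T, T, T, T]
r3 m[φ1→X9] = [T, T, T, T]
r3 m[φ2→X1] = [T, T, T, T]
r3 m[φ2→X5] = [T, T, F, T]
r3 m[φ3→X12] = [T, T, T, T]
r3 m[φ3→X5] = [T, T, T, T]
r3 m[φ4→X12] = [T, F, T, T]
r3 m[φ4→X14] = [F, T, T, T]
r3 m[φ5→X14] = [T, F, T, T]
r3 m[X11→φ0] = [T, T, T, T]
r3 m[X11→φ1] = [T, T, F, T]
r3 m[X1→φ2] = [T, T, T, T]
r3 m[X9→φ1] = [T, T, T, T]
r3 m[X12→φ3] = [T, T, T, T]
r3 m[X12→φ4] = [T, T, T, T]
r3 m[X5→φ0] = [T, T, F, T]
r3 m[X5→φ2] = [T, T, T, T]
r3 m[X5→φ3] = [T, T, F, T]
r3 m[X14→φ4] = [T, F, T, T]
r3 m[X14→φ5] = [F, T, T, T]
r4 m[φ0→X11] = [T, T, F, T]
r4 m[φ0→X5] = [T, T, T, T]
r4 m[φ1→X11] = [T, T, T, T]
r4 m[φ1→X9] = [T, T, T, T]
r4 m[φ2→X1] = [T, T, T, T]
r4 m[φ2→X5] = [T, T, F, T]
r4 m[φ3→X12] = [T, T, T, T]
r4 m[φ3→X5] = [T, T, T, T]
r4 m[φ4→X12] = [T, F, T, T]
r4 m[φ4→X14] = [F, T, T, T]
r4 m[φ5→X14] = [T, F, T, T]
r4 m[X11→φ0] = [T, T, T, T]
r4 m[X11→φ1] = [T, T, F, T]
r4 m[X1→φ2] = [T, T, T, T]
r4 m[X9→φ1] = [T, T, T, T]
r4 m[X12→φ3] = [T, F, T, T]
r4 m[X12→φ4] = [T, T, T, T]
r4 m[X5→φ0] = [T, T, F, T]
r4 m[X5→φ2] = [T, T, T, T]
r4 m[X5→φ3] = [T, T, F, T]
r4 m[X14→φ4] = [T, F, T, T]
r4 m[X14→φ5] = [F, T, T, T]
r5 m[φ0→X11] = [T, T, F, T]
r5 m[φ0→X5] = [T, T, T, T]
r5 m[φ1→X11] = [T, T, T, T]
r5 m[φ1→X9] = [T, T, T, T]
r5 m[φ2→X1] = [T, T, T, T]
r5 m[φ2→X5] = [T, T, F, T]
r5 m[φ3→X12] = [T, T, T, T]
r5 m[φ3→X5] = [T, T, T, T]
r5 m[φ4→X12] = [T, F, T, T]
r5 m[φ4→X14] = [F, T, T, T]
r5 m[φ5→X14] = [T, F, T, T]
r5 m[X11→φ0] = [T, T, T, T]
r5 m[X11→φ1] = [T, T, F, T]
r5 m[X1→φ2] = [T, T, T, T]
r5 m[X9→φ1] = [T, T, T, T]
r5 m[X12→φ3] = [T, F, T, T]
r5 m[X12→φ4] = [T, T, T, T]
r5 m[X5→φ0] = [T, T, F, T]
r5 m[X5→φ2] = [T, T, T, T]
r5 m[X5→φ3] = [T, T, F, T]
r5 m[X14→φ4] = [T, F, T, T]
r5 m[X14→φ5] = [F, T, T, T]
fixed point reached at round 5
b[X11] = ⊗ incoming = [T, T, F, T]

b[X11] = [T, T, F, T]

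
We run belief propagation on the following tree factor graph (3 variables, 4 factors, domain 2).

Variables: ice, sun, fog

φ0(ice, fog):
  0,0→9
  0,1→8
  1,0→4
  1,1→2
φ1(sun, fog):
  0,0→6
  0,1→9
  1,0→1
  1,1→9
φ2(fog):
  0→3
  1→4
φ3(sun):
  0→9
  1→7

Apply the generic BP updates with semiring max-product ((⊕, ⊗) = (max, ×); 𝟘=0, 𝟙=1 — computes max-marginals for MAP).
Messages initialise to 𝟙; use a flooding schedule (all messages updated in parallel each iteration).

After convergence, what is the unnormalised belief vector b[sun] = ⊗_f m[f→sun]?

b[sun] = [2592, 2016]

init: all messages = 𝟙 over 2 values
r1 m[φ0→ice] = [9, 4]
r1 m[φ0→fog] = [9, 8]
r1 m[φ1→sun] = [9, 9]
r1 m[φ1→fog] = [6, 9]
r1 m[φ2→fog] = [3, 4]
r1 m[φ3→sun] = [9, 7]
r1 m[ice→φ0] = [1, 1]
r1 m[sun→φ1] = [1, 1]
r1 m[sun→φ3] = [1, 1]
r1 m[fog→φ0] = [1, 1]
r1 m[fog→φ1] = [1, 1]
r1 m[fog→φ2] = [1, 1]
r2 m[φ0→ice] = [9, 4]
r2 m[φ0→fog] = [9, 8]
r2 m[φ1→sun] = [9, 9]
r2 m[φ1→fog] = [6, 9]
r2 m[φ2→fog] = [3, 4]
r2 m[φ3→sun] = [9, 7]
r2 m[ice→φ0] = [1, 1]
r2 m[sun→φ1] = [9, 7]
r2 m[sun→φ3] = [9, 9]
r2 m[fog→φ0] = [18, 36]
r2 m[fog→φ1] = [27, 32]
r2 m[fog→φ2] = [54, 72]
r3 m[φ0→ice] = [288, 72]
r3 m[φ0→fog] = [9, 8]
r3 m[φ1→sun] = [288, 288]
r3 m[φ1→fog] = [54, 81]
r3 m[φ2→fog] = [3, 4]
r3 m[φ3→sun] = [9, 7]
r3 m[ice→φ0] = [1, 1]
r3 m[sun→φ1] = [9, 7]
r3 m[sun→φ3] = [9, 9]
r3 m[fog→φ0] = [18, 36]
r3 m[fog→φ1] = [27, 32]
r3 m[fog→φ2] = [54, 72]
r4 m[φ0→ice] = [288, 72]
r4 m[φ0→fog] = [9, 8]
r4 m[φ1→sun] = [288, 288]
r4 m[φ1→fog] = [54, 81]
r4 m[φ2→fog] = [3, 4]
r4 m[φ3→sun] = [9, 7]
r4 m[ice→φ0] = [1, 1]
r4 m[sun→φ1] = [9, 7]
r4 m[sun→φ3] = [288, 288]
r4 m[fog→φ0] = [162, 324]
r4 m[fog→φ1] = [27, 32]
r4 m[fog→φ2] = [486, 648]
r5 m[φ0→ice] = [2592, 648]
r5 m[φ0→fog] = [9, 8]
r5 m[φ1→sun] = [288, 288]
r5 m[φ1→fog] = [54, 81]
r5 m[φ2→fog] = [3, 4]
r5 m[φ3→sun] = [9, 7]
r5 m[ice→φ0] = [1, 1]
r5 m[sun→φ1] = [9, 7]
r5 m[sun→φ3] = [288, 288]
r5 m[fog→φ0] = [162, 324]
r5 m[fog→φ1] = [27, 32]
r5 m[fog→φ2] = [486, 648]
r6 m[φ0→ice] = [2592, 648]
r6 m[φ0→fog] = [9, 8]
r6 m[φ1→sun] = [288, 288]
r6 m[φ1→fog] = [54, 81]
r6 m[φ2→fog] = [3, 4]
r6 m[φ3→sun] = [9, 7]
r6 m[ice→φ0] = [1, 1]
r6 m[sun→φ1] = [9, 7]
r6 m[sun→φ3] = [288, 288]
r6 m[fog→φ0] = [162, 324]
r6 m[fog→φ1] = [27, 32]
r6 m[fog→φ2] = [486, 648]
fixed point reached at round 6
b[sun] = ⊗ incoming = [2592, 2016]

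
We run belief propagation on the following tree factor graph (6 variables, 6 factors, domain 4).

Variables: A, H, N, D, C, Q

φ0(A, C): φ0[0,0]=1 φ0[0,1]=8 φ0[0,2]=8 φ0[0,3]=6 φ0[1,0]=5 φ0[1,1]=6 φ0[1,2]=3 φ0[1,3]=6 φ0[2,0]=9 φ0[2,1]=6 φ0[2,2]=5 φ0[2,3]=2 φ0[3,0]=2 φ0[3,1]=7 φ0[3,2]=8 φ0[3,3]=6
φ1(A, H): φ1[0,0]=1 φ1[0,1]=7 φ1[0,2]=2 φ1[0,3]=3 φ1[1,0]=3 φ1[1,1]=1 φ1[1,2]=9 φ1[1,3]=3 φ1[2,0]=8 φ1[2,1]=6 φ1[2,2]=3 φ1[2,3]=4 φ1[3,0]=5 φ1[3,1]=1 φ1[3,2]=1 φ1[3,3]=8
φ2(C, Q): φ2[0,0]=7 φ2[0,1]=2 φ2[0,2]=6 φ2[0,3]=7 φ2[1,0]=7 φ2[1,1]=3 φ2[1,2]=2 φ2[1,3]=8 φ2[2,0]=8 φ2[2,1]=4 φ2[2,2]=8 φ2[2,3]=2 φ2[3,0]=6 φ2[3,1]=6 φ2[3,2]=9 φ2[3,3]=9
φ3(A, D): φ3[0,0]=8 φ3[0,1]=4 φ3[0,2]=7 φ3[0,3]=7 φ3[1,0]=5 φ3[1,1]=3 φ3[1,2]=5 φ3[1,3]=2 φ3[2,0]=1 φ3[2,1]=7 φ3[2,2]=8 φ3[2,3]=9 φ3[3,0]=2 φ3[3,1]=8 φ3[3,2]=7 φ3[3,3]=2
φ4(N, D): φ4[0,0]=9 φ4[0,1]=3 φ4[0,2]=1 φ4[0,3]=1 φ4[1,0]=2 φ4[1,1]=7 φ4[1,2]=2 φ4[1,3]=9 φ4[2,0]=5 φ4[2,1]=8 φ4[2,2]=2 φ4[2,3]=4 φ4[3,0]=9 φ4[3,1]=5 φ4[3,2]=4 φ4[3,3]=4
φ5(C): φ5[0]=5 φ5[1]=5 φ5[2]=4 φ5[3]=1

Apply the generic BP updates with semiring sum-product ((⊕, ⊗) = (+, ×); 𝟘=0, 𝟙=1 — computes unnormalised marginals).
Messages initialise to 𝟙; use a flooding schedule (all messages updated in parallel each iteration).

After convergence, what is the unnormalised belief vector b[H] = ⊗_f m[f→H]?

b[H] = [12204024, 12346280, 8905110, 12220848]

init: all messages = 𝟙 over 4 values
r1 m[φ0→A] = [23, 20, 22, 23]
r1 m[φ0→C] = [17, 27, 24, 20]
r1 m[φ1→A] = [13, 16, 21, 15]
r1 m[φ1→H] = [17, 15, 15, 18]
r1 m[φ2→C] = [22, 20, 22, 30]
r1 m[φ2→Q] = [28, 15, 25, 26]
r1 m[φ3→A] = [26, 15, 25, 19]
r1 m[φ3→D] = [16, 22, 27, 20]
r1 m[φ4→N] = [14, 20, 19, 22]
r1 m[φ4→D] = [25, 23, 9, 18]
r1 m[φ5→C] = [5, 5, 4, 1]
r1 m[A→φ0] = [1, 1, 1, 1]
r1 m[A→φ1] = [1, 1, 1, 1]
r1 m[A→φ3] = [1, 1, 1, 1]
r1 m[H→φ1] = [1, 1, 1, 1]
r1 m[N→φ4] = [1, 1, 1, 1]
r1 m[D→φ3] = [1, 1, 1, 1]
r1 m[D→φ4] = [1, 1, 1, 1]
r1 m[C→φ0] = [1, 1, 1, 1]
r1 m[C→φ2] = [1, 1, 1, 1]
r1 m[C→φ5] = [1, 1, 1, 1]
r1 m[Q→φ2] = [1, 1, 1, 1]
r2 m[φ0→A] = [23, 20, 22, 23]
r2 m[φ0→C] = [17, 27, 24, 20]
r2 m[φ1→A] = [13, 16, 21, 15]
r2 m[φ1→H] = [17, 15, 15, 18]
r2 m[φ2→C] = [22, 20, 22, 30]
r2 m[φ2→Q] = [28, 15, 25, 26]
r2 m[φ3→A] = [26, 15, 25, 19]
r2 m[φ3→D] = [16, 22, 27, 20]
r2 m[φ4→N] = [14, 20, 19, 22]
r2 m[φ4→D] = [25, 23, 9, 18]
r2 m[φ5→C] = [5, 5, 4, 1]
r2 m[A→φ0] = [338, 240, 525, 285]
r2 m[A→φ1] = [598, 300, 550, 437]
r2 m[A→φ3] = [299, 320, 462, 345]
r2 m[H→φ1] = [1, 1, 1, 1]
r2 m[N→φ4] = [1, 1, 1, 1]
r2 m[D→φ3] = [25, 23, 9, 18]
r2 m[D→φ4] = [16, 22, 27, 20]
r2 m[C→φ0] = [110, 100, 88, 30]
r2 m[C→φ2] = [85, 135, 96, 20]
r2 m[C→φ5] = [374, 540, 528, 600]
r2 m[Q→φ2] = [1, 1, 1, 1]
r3 m[φ0→A] = [1794, 1594, 2090, 1804]
r3 m[φ0→C] = [6833, 9289, 8329, 6228]
r3 m[φ1→A] = [13, 16, 21, 15]
r3 m[φ1→H] = [8083, 8223, 5983, 8390]
r3 m[φ2→C] = [22, 20, 22, 30]
r3 m[φ2→Q] = [2428, 1079, 1728, 2047]
r3 m[φ3→A] = [481, 275, 420, 333]
r3 m[φ3→D] = [5144, 8150, 9804, 7581]
r3 m[φ4→N] = [257, 420, 390, 442]
r3 m[φ4→D] = [25, 23, 9, 18]
r3 m[φ5→C] = [5, 5, 4, 1]
r3 m[A→φ0] = [338, 240, 525, 285]
r3 m[A→φ1] = [598, 300, 550, 437]
r3 m[A→φ3] = [299, 320, 462, 345]
r3 m[H→φ1] = [1, 1, 1, 1]
r3 m[N→φ4] = [1, 1, 1, 1]
r3 m[D→φ3] = [25, 23, 9, 18]
r3 m[D→φ4] = [16, 22, 27, 20]
r3 m[C→φ0] = [110, 100, 88, 30]
r3 m[C→φ2] = [85, 135, 96, 20]
r3 m[C→φ5] = [374, 540, 528, 600]
r3 m[Q→φ2] = [1, 1, 1, 1]
r4 m[φ0→A] = [1794, 1594, 2090, 1804]
r4 m[φ0→C] = [6833, 9289, 8329, 6228]
r4 m[φ1→A] = [13, 16, 21, 15]
r4 m[φ1→H] = [8083, 8223, 5983, 8390]
r4 m[φ2→C] = [22, 20, 22, 30]
r4 m[φ2→Q] = [2428, 1079, 1728, 2047]
r4 m[φ3→A] = [481, 275, 420, 333]
r4 m[φ3→D] = [5144, 8150, 9804, 7581]
r4 m[φ4→N] = [257, 420, 390, 442]
r4 m[φ4→D] = [25, 23, 9, 18]
r4 m[φ5→C] = [5, 5, 4, 1]
r4 m[A→φ0] = [6253, 4400, 8820, 4995]
r4 m[A→φ1] = [862914, 438350, 877800, 600732]
r4 m[A→φ3] = [23322, 25504, 43890, 27060]
r4 m[H→φ1] = [1, 1, 1, 1]
r4 m[N→φ4] = [1, 1, 1, 1]
r4 m[D→φ3] = [25, 23, 9, 18]
r4 m[D→φ4] = [5144, 8150, 9804, 7581]
r4 m[C→φ0] = [110, 100, 88, 30]
r4 m[C→φ2] = [34165, 46445, 33316, 6228]
r4 m[C→φ5] = [150326, 185780, 183238, 186840]
r4 m[Q→φ2] = [1, 1, 1, 1]
r5 m[φ0→A] = [1794, 1594, 2090, 1804]
r5 m[φ0→C] = [117623, 164309, 147284, 111528]
r5 m[φ1→A] = [13, 16, 21, 15]
r5 m[φ1→H] = [12204024, 12346280, 8905110, 12220848]
r5 m[φ2→C] = [22, 20, 22, 30]
r5 m[φ2→Q] = [868166, 378297, 620460, 733399]
r5 m[φ3→A] = [481, 275, 420, 333]
r5 m[φ3→D] = [412106, 693510, 831314, 663392]
r5 m[φ4→N] = [88131, 155175, 140852, 156586]
r5 m[φ4→D] = [25, 23, 9, 18]
r5 m[φ5→C] = [5, 5, 4, 1]
r5 m[A→φ0] = [6253, 4400, 8820, 4995]
r5 m[A→φ1] = [862914, 438350, 877800, 600732]
r5 m[A→φ3] = [23322, 25504, 43890, 27060]
r5 m[H→φ1] = [1, 1, 1, 1]
r5 m[N→φ4] = [1, 1, 1, 1]
r5 m[D→φ3] = [25, 23, 9, 18]
r5 m[D→φ4] = [5144, 8150, 9804, 7581]
r5 m[C→φ0] = [110, 100, 88, 30]
r5 m[C→φ2] = [34165, 46445, 33316, 6228]
r5 m[C→φ5] = [150326, 185780, 183238, 186840]
r5 m[Q→φ2] = [1, 1, 1, 1]
r6 m[φ0→A] = [1794, 1594, 2090, 1804]
r6 m[φ0→C] = [117623, 164309, 147284, 111528]
r6 m[φ1→A] = [13, 16, 21, 15]
r6 m[φ1→H] = [12204024, 12346280, 8905110, 12220848]
r6 m[φ2→C] = [22, 20, 22, 30]
r6 m[φ2→Q] = [868166, 378297, 620460, 733399]
r6 m[φ3→A] = [481, 275, 420, 333]
r6 m[φ3→D] = [412106, 693510, 831314, 663392]
r6 m[φ4→N] = [88131, 155175, 140852, 156586]
r6 m[φ4→D] = [25, 23, 9, 18]
r6 m[φ5→C] = [5, 5, 4, 1]
r6 m[A→φ0] = [6253, 4400, 8820, 4995]
r6 m[A→φ1] = [862914, 438350, 877800, 600732]
r6 m[A→φ3] = [23322, 25504, 43890, 27060]
r6 m[H→φ1] = [1, 1, 1, 1]
r6 m[N→φ4] = [1, 1, 1, 1]
r6 m[D→φ3] = [25, 23, 9, 18]
r6 m[D→φ4] = [412106, 693510, 831314, 663392]
r6 m[C→φ0] = [110, 100, 88, 30]
r6 m[C→φ2] = [588115, 821545, 589136, 111528]
r6 m[C→φ5] = [2587706, 3286180, 3240248, 3345840]
r6 m[Q→φ2] = [1, 1, 1, 1]
r7 m[φ0→A] = [1794, 1594, 2090, 1804]
r7 m[φ0→C] = [117623, 164309, 147284, 111528]
r7 m[φ1→A] = [13, 16, 21, 15]
r7 m[φ1→H] = [12204024, 12346280, 8905110, 12220848]
r7 m[φ2→C] = [22, 20, 22, 30]
r7 m[φ2→Q] = [15249876, 6666577, 10888620, 12871189]
r7 m[φ3→A] = [481, 275, 420, 333]
r7 m[φ3→D] = [412106, 693510, 831314, 663392]
r7 m[φ4→N] = [7284190, 13311938, 11924806, 13155328]
r7 m[φ4→D] = [25, 23, 9, 18]
r7 m[φ5→C] = [5, 5, 4, 1]
r7 m[A→φ0] = [6253, 4400, 8820, 4995]
r7 m[A→φ1] = [862914, 438350, 877800, 600732]
r7 m[A→φ3] = [23322, 25504, 43890, 27060]
r7 m[H→φ1] = [1, 1, 1, 1]
r7 m[N→φ4] = [1, 1, 1, 1]
r7 m[D→φ3] = [25, 23, 9, 18]
r7 m[D→φ4] = [412106, 693510, 831314, 663392]
r7 m[C→φ0] = [110, 100, 88, 30]
r7 m[C→φ2] = [588115, 821545, 589136, 111528]
r7 m[C→φ5] = [2587706, 3286180, 3240248, 3345840]
r7 m[Q→φ2] = [1, 1, 1, 1]
r8 m[φ0→A] = [1794, 1594, 2090, 1804]
r8 m[φ0→C] = [117623, 164309, 147284, 111528]
r8 m[φ1→A] = [13, 16, 21, 15]
r8 m[φ1→H] = [12204024, 12346280, 8905110, 12220848]
r8 m[φ2→C] = [22, 20, 22, 30]
r8 m[φ2→Q] = [15249876, 6666577, 10888620, 12871189]
r8 m[φ3→A] = [481, 275, 420, 333]
r8 m[φ3→D] = [412106, 693510, 831314, 663392]
r8 m[φ4→N] = [7284190, 13311938, 11924806, 13155328]
r8 m[φ4→D] = [25, 23, 9, 18]
r8 m[φ5→C] = [5, 5, 4, 1]
r8 m[A→φ0] = [6253, 4400, 8820, 4995]
r8 m[A→φ1] = [862914, 438350, 877800, 600732]
r8 m[A→φ3] = [23322, 25504, 43890, 27060]
r8 m[H→φ1] = [1, 1, 1, 1]
r8 m[N→φ4] = [1, 1, 1, 1]
r8 m[D→φ3] = [25, 23, 9, 18]
r8 m[D→φ4] = [412106, 693510, 831314, 663392]
r8 m[C→φ0] = [110, 100, 88, 30]
r8 m[C→φ2] = [588115, 821545, 589136, 111528]
r8 m[C→φ5] = [2587706, 3286180, 3240248, 3345840]
r8 m[Q→φ2] = [1, 1, 1, 1]
fixed point reached at round 8
b[H] = ⊗ incoming = [12204024, 12346280, 8905110, 12220848]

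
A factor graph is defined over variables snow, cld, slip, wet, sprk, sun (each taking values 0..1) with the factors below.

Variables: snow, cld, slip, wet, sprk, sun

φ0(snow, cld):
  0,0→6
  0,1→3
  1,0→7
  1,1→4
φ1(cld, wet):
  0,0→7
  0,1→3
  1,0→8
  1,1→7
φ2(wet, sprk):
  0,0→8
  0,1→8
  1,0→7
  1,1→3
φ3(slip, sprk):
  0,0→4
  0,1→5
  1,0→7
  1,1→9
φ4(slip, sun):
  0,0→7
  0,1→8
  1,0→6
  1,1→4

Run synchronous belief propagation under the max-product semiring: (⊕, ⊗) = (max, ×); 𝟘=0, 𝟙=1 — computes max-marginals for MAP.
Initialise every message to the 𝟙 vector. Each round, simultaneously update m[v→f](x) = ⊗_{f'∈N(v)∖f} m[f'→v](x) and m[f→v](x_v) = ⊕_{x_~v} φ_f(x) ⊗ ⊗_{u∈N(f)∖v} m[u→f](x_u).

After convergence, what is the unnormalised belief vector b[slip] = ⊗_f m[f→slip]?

b[slip] = [15680, 21168]

init: all messages = 𝟙 over 2 values
r1 m[φ0→snow] = [6, 7]
r1 m[φ0→cld] = [7, 4]
r1 m[φ1→cld] = [7, 8]
r1 m[φ1→wet] = [8, 7]
r1 m[φ2→wet] = [8, 7]
r1 m[φ2→sprk] = [8, 8]
r1 m[φ3→slip] = [5, 9]
r1 m[φ3→sprk] = [7, 9]
r1 m[φ4→slip] = [8, 6]
r1 m[φ4→sun] = [7, 8]
r1 m[snow→φ0] = [1, 1]
r1 m[cld→φ0] = [1, 1]
r1 m[cld→φ1] = [1, 1]
r1 m[slip→φ3] = [1, 1]
r1 m[slip→φ4] = [1, 1]
r1 m[wet→φ1] = [1, 1]
r1 m[wet→φ2] = [1, 1]
r1 m[sprk→φ2] = [1, 1]
r1 m[sprk→φ3] = [1, 1]
r1 m[sun→φ4] = [1, 1]
r2 m[φ0→snow] = [6, 7]
r2 m[φ0→cld] = [7, 4]
r2 m[φ1→cld] = [7, 8]
r2 m[φ1→wet] = [8, 7]
r2 m[φ2→wet] = [8, 7]
r2 m[φ2→sprk] = [8, 8]
r2 m[φ3→slip] = [5, 9]
r2 m[φ3→sprk] = [7, 9]
r2 m[φ4→slip] = [8, 6]
r2 m[φ4→sun] = [7, 8]
r2 m[snow→φ0] = [1, 1]
r2 m[cld→φ0] = [7, 8]
r2 m[cld→φ1] = [7, 4]
r2 m[slip→φ3] = [8, 6]
r2 m[slip→φ4] = [5, 9]
r2 m[wet→φ1] = [8, 7]
r2 m[wet→φ2] = [8, 7]
r2 m[sprk→φ2] = [7, 9]
r2 m[sprk→φ3] = [8, 8]
r2 m[sun→φ4] = [1, 1]
r3 m[φ0→snow] = [42, 49]
r3 m[φ0→cld] = [7, 4]
r3 m[φ1→cld] = [56, 64]
r3 m[φ1→wet] = [49, 28]
r3 m[φ2→wet] = [72, 49]
r3 m[φ2→sprk] = [64, 64]
r3 m[φ3→slip] = [40, 72]
r3 m[φ3→sprk] = [42, 54]
r3 m[φ4→slip] = [8, 6]
r3 m[φ4→sun] = [54, 40]
r3 m[snow→φ0] = [1, 1]
r3 m[cld→φ0] = [7, 8]
r3 m[cld→φ1] = [7, 4]
r3 m[slip→φ3] = [8, 6]
r3 m[slip→φ4] = [5, 9]
r3 m[wet→φ1] = [8, 7]
r3 m[wet→φ2] = [8, 7]
r3 m[sprk→φ2] = [7, 9]
r3 m[sprk→φ3] = [8, 8]
r3 m[sun→φ4] = [1, 1]
r4 m[φ0→snow] = [42, 49]
r4 m[φ0→cld] = [7, 4]
r4 m[φ1→cld] = [56, 64]
r4 m[φ1→wet] = [49, 28]
r4 m[φ2→wet] = [72, 49]
r4 m[φ2→sprk] = [64, 64]
r4 m[φ3→slip] = [40, 72]
r4 m[φ3→sprk] = [42, 54]
r4 m[φ4→slip] = [8, 6]
r4 m[φ4→sun] = [54, 40]
r4 m[snow→φ0] = [1, 1]
r4 m[cld→φ0] = [56, 64]
r4 m[cld→φ1] = [7, 4]
r4 m[slip→φ3] = [8, 6]
r4 m[slip→φ4] = [40, 72]
r4 m[wet→φ1] = [72, 49]
r4 m[wet→φ2] = [49, 28]
r4 m[sprk→φ2] = [42, 54]
r4 m[sprk→φ3] = [64, 64]
r4 m[sun→φ4] = [1, 1]
r5 m[φ0→snow] = [336, 392]
r5 m[φ0→cld] = [7, 4]
r5 m[φ1→cld] = [504, 576]
r5 m[φ1→wet] = [49, 28]
r5 m[φ2→wet] = [432, 294]
r5 m[φ2→sprk] = [392, 392]
r5 m[φ3→slip] = [320, 576]
r5 m[φ3→sprk] = [42, 54]
r5 m[φ4→slip] = [8, 6]
r5 m[φ4→sun] = [432, 320]
r5 m[snow→φ0] = [1, 1]
r5 m[cld→φ0] = [56, 64]
r5 m[cld→φ1] = [7, 4]
r5 m[slip→φ3] = [8, 6]
r5 m[slip→φ4] = [40, 72]
r5 m[wet→φ1] = [72, 49]
r5 m[wet→φ2] = [49, 28]
r5 m[sprk→φ2] = [42, 54]
r5 m[sprk→φ3] = [64, 64]
r5 m[sun→φ4] = [1, 1]
r6 m[φ0→snow] = [336, 392]
r6 m[φ0→cld] = [7, 4]
r6 m[φ1→cld] = [504, 576]
r6 m[φ1→wet] = [49, 28]
r6 m[φ2→wet] = [432, 294]
r6 m[φ2→sprk] = [392, 392]
r6 m[φ3→slip] = [320, 576]
r6 m[φ3→sprk] = [42, 54]
r6 m[φ4→slip] = [8, 6]
r6 m[φ4→sun] = [432, 320]
r6 m[snow→φ0] = [1, 1]
r6 m[cld→φ0] = [504, 576]
r6 m[cld→φ1] = [7, 4]
r6 m[slip→φ3] = [8, 6]
r6 m[slip→φ4] = [320, 576]
r6 m[wet→φ1] = [432, 294]
r6 m[wet→φ2] = [49, 28]
r6 m[sprk→φ2] = [42, 54]
r6 m[sprk→φ3] = [392, 392]
r6 m[sun→φ4] = [1, 1]
r7 m[φ0→snow] = [3024, 3528]
r7 m[φ0→cld] = [7, 4]
r7 m[φ1→cld] = [3024, 3456]
r7 m[φ1→wet] = [49, 28]
r7 m[φ2→wet] = [432, 294]
r7 m[φ2→sprk] = [392, 392]
r7 m[φ3→slip] = [1960, 3528]
r7 m[φ3→sprk] = [42, 54]
r7 m[φ4→slip] = [8, 6]
r7 m[φ4→sun] = [3456, 2560]
r7 m[snow→φ0] = [1, 1]
r7 m[cld→φ0] = [504, 576]
r7 m[cld→φ1] = [7, 4]
r7 m[slip→φ3] = [8, 6]
r7 m[slip→φ4] = [320, 576]
r7 m[wet→φ1] = [432, 294]
r7 m[wet→φ2] = [49, 28]
r7 m[sprk→φ2] = [42, 54]
r7 m[sprk→φ3] = [392, 392]
r7 m[sun→φ4] = [1, 1]
r8 m[φ0→snow] = [3024, 3528]
r8 m[φ0→cld] = [7, 4]
r8 m[φ1→cld] = [3024, 3456]
r8 m[φ1→wet] = [49, 28]
r8 m[φ2→wet] = [432, 294]
r8 m[φ2→sprk] = [392, 392]
r8 m[φ3→slip] = [1960, 3528]
r8 m[φ3→sprk] = [42, 54]
r8 m[φ4→slip] = [8, 6]
r8 m[φ4→sun] = [3456, 2560]
r8 m[snow→φ0] = [1, 1]
r8 m[cld→φ0] = [3024, 3456]
r8 m[cld→φ1] = [7, 4]
r8 m[slip→φ3] = [8, 6]
r8 m[slip→φ4] = [1960, 3528]
r8 m[wet→φ1] = [432, 294]
r8 m[wet→φ2] = [49, 28]
r8 m[sprk→φ2] = [42, 54]
r8 m[sprk→φ3] = [392, 392]
r8 m[sun→φ4] = [1, 1]
r9 m[φ0→snow] = [18144, 21168]
r9 m[φ0→cld] = [7, 4]
r9 m[φ1→cld] = [3024, 3456]
r9 m[φ1→wet] = [49, 28]
r9 m[φ2→wet] = [432, 294]
r9 m[φ2→sprk] = [392, 392]
r9 m[φ3→slip] = [1960, 3528]
r9 m[φ3→sprk] = [42, 54]
r9 m[φ4→slip] = [8, 6]
r9 m[φ4→sun] = [21168, 15680]
r9 m[snow→φ0] = [1, 1]
r9 m[cld→φ0] = [3024, 3456]
r9 m[cld→φ1] = [7, 4]
r9 m[slip→φ3] = [8, 6]
r9 m[slip→φ4] = [1960, 3528]
r9 m[wet→φ1] = [432, 294]
r9 m[wet→φ2] = [49, 28]
r9 m[sprk→φ2] = [42, 54]
r9 m[sprk→φ3] = [392, 392]
r9 m[sun→φ4] = [1, 1]
r10 m[φ0→snow] = [18144, 21168]
r10 m[φ0→cld] = [7, 4]
r10 m[φ1→cld] = [3024, 3456]
r10 m[φ1→wet] = [49, 28]
r10 m[φ2→wet] = [432, 294]
r10 m[φ2→sprk] = [392, 392]
r10 m[φ3→slip] = [1960, 3528]
r10 m[φ3→sprk] = [42, 54]
r10 m[φ4→slip] = [8, 6]
r10 m[φ4→sun] = [21168, 15680]
r10 m[snow→φ0] = [1, 1]
r10 m[cld→φ0] = [3024, 3456]
r10 m[cld→φ1] = [7, 4]
r10 m[slip→φ3] = [8, 6]
r10 m[slip→φ4] = [1960, 3528]
r10 m[wet→φ1] = [432, 294]
r10 m[wet→φ2] = [49, 28]
r10 m[sprk→φ2] = [42, 54]
r10 m[sprk→φ3] = [392, 392]
r10 m[sun→φ4] = [1, 1]
fixed point reached at round 10
b[slip] = ⊗ incoming = [15680, 21168]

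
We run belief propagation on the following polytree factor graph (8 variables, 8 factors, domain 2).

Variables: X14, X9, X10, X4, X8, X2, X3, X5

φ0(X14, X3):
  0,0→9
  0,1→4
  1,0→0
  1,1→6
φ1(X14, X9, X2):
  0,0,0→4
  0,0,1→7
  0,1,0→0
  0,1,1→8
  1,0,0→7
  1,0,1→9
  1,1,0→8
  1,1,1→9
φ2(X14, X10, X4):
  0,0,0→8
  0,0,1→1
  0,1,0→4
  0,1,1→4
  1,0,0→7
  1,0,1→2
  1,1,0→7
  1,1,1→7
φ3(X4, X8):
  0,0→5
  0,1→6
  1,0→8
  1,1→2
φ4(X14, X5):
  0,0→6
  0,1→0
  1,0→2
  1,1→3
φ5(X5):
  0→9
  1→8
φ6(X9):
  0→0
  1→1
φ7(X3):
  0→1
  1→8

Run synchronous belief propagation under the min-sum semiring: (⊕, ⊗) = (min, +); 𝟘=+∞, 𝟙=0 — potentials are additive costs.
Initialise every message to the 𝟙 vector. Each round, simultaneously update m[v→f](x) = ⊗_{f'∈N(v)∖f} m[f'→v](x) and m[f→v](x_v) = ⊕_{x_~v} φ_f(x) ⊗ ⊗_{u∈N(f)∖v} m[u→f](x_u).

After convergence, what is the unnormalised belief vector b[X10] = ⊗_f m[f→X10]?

init: all messages = 𝟙 over 2 values
r1 m[φ0→X14] = [4, 0]
r1 m[φ0→X3] = [0, 4]
r1 m[φ1→X14] = [0, 7]
r1 m[φ1→X9] = [4, 0]
r1 m[φ1→X2] = [0, 7]
r1 m[φ2→X14] = [1, 2]
r1 m[φ2→X10] = [1, 4]
r1 m[φ2→X4] = [4, 1]
r1 m[φ3→X4] = [5, 2]
r1 m[φ3→X8] = [5, 2]
r1 m[φ4→X14] = [0, 2]
r1 m[φ4→X5] = [2, 0]
r1 m[φ5→X5] = [9, 8]
r1 m[φ6→X9] = [0, 1]
r1 m[φ7→X3] = [1, 8]
r1 m[X14→φ0] = [0, 0]
r1 m[X14→φ1] = [0, 0]
r1 m[X14→φ2] = [0, 0]
r1 m[X14→φ4] = [0, 0]
r1 m[X9→φ1] = [0, 0]
r1 m[X9→φ6] = [0, 0]
r1 m[X10→φ2] = [0, 0]
r1 m[X4→φ2] = [0, 0]
r1 m[X4→φ3] = [0, 0]
r1 m[X8→φ3] = [0, 0]
r1 m[X2→φ1] = [0, 0]
r1 m[X3→φ0] = [0, 0]
r1 m[X3→φ7] = [0, 0]
r1 m[X5→φ4] = [0, 0]
r1 m[X5→φ5] = [0, 0]
r2 m[φ0→X14] = [4, 0]
r2 m[φ0→X3] = [0, 4]
r2 m[φ1→X14] = [0, 7]
r2 m[φ1→X9] = [4, 0]
r2 m[φ1→X2] = [0, 7]
r2 m[φ2→X14] = [1, 2]
r2 m[φ2→X10] = [1, 4]
r2 m[φ2→X4] = [4, 1]
r2 m[φ3→X4] = [5, 2]
r2 m[φ3→X8] = [5, 2]
r2 m[φ4→X14] = [0, 2]
r2 m[φ4→X5] = [2, 0]
r2 m[φ5→X5] = [9, 8]
r2 m[φ6→X9] = [0, 1]
r2 m[φ7→X3] = [1, 8]
r2 m[X14→φ0] = [1, 11]
r2 m[X14→φ1] = [5, 4]
r2 m[X14→φ2] = [4, 9]
r2 m[X14→φ4] = [5, 9]
r2 m[X9→φ1] = [0, 1]
r2 m[X9→φ6] = [4, 0]
r2 m[X10→φ2] = [0, 0]
r2 m[X4→φ2] = [5, 2]
r2 m[X4→φ3] = [4, 1]
r2 m[X8→φ3] = [0, 0]
r2 m[X2→φ1] = [0, 0]
r2 m[X3→φ0] = [1, 8]
r2 m[X3→φ7] = [0, 4]
r2 m[X5→φ4] = [9, 8]
r2 m[X5→φ5] = [2, 0]
r3 m[φ0→X14] = [10, 1]
r3 m[φ0→X3] = [10, 5]
r3 m[φ1→X14] = [1, 7]
r3 m[φ1→X9] = [9, 5]
r3 m[φ1→X2] = [6, 12]
r3 m[φ2→X14] = [3, 4]
r3 m[φ2→X10] = [7, 10]
r3 m[φ2→X4] = [8, 5]
r3 m[φ3→X4] = [5, 2]
r3 m[φ3→X8] = [9, 3]
r3 m[φ4→X14] = [8, 11]
r3 m[φ4→X5] = [11, 5]
r3 m[φ5→X5] = [9, 8]
r3 m[φ6→X9] = [0, 1]
r3 m[φ7→X3] = [1, 8]
r3 m[X14→φ0] = [1, 11]
r3 m[X14→φ1] = [5, 4]
r3 m[X14→φ2] = [4, 9]
r3 m[X14→φ4] = [5, 9]
r3 m[X9→φ1] = [0, 1]
r3 m[X9→φ6] = [4, 0]
r3 m[X10→φ2] = [0, 0]
r3 m[X4→φ2] = [5, 2]
r3 m[X4→φ3] = [4, 1]
r3 m[X8→φ3] = [0, 0]
r3 m[X2→φ1] = [0, 0]
r3 m[X3→φ0] = [1, 8]
r3 m[X3→φ7] = [0, 4]
r3 m[X5→φ4] = [9, 8]
r3 m[X5→φ5] = [2, 0]
r4 m[φ0→X14] = [10, 1]
r4 m[φ0→X3] = [10, 5]
r4 m[φ1→X14] = [1, 7]
r4 m[φ1→X9] = [9, 5]
r4 m[φ1→X2] = [6, 12]
r4 m[φ2→X14] = [3, 4]
r4 m[φ2→X10] = [7, 10]
r4 m[φ2→X4] = [8, 5]
r4 m[φ3→X4] = [5, 2]
r4 m[φ3→X8] = [9, 3]
r4 m[φ4→X14] = [8, 11]
r4 m[φ4→X5] = [11, 5]
r4 m[φ5→X5] = [9, 8]
r4 m[φ6→X9] = [0, 1]
r4 m[φ7→X3] = [1, 8]
r4 m[X14→φ0] = [12, 22]
r4 m[X14→φ1] = [21, 16]
r4 m[X14→φ2] = [19, 19]
r4 m[X14→φ4] = [14, 12]
r4 m[X9→φ1] = [0, 1]
r4 m[X9→φ6] = [9, 5]
r4 m[X10→φ2] = [0, 0]
r4 m[X4→φ2] = [5, 2]
r4 m[X4→φ3] = [8, 5]
r4 m[X8→φ3] = [0, 0]
r4 m[X2→φ1] = [0, 0]
r4 m[X3→φ0] = [1, 8]
r4 m[X3→φ7] = [10, 5]
r4 m[X5→φ4] = [9, 8]
r4 m[X5→φ5] = [11, 5]
r5 m[φ0→X14] = [10, 1]
r5 m[φ0→X3] = [21, 16]
r5 m[φ1→X14] = [1, 7]
r5 m[φ1→X9] = [23, 21]
r5 m[φ1→X2] = [22, 25]
r5 m[φ2→X14] = [3, 4]
r5 m[φ2→X10] = [22, 25]
r5 m[φ2→X4] = [23, 20]
r5 m[φ3→X4] = [5, 2]
r5 m[φ3→X8] = [13, 7]
r5 m[φ4→X14] = [8, 11]
r5 m[φ4→X5] = [14, 14]
r5 m[φ5→X5] = [9, 8]
r5 m[φ6→X9] = [0, 1]
r5 m[φ7→X3] = [1, 8]
r5 m[X14→φ0] = [12, 22]
r5 m[X14→φ1] = [21, 16]
r5 m[X14→φ2] = [19, 19]
r5 m[X14→φ4] = [14, 12]
r5 m[X9→φ1] = [0, 1]
r5 m[X9→φ6] = [9, 5]
r5 m[X10→φ2] = [0, 0]
r5 m[X4→φ2] = [5, 2]
r5 m[X4→φ3] = [8, 5]
r5 m[X8→φ3] = [0, 0]
r5 m[X2→φ1] = [0, 0]
r5 m[X3→φ0] = [1, 8]
r5 m[X3→φ7] = [10, 5]
r5 m[X5→φ4] = [9, 8]
r5 m[X5→φ5] = [11, 5]
r6 m[φ0→X14] = [10, 1]
r6 m[φ0→X3] = [21, 16]
r6 m[φ1→X14] = [1, 7]
r6 m[φ1→X9] = [23, 21]
r6 m[φ1→X2] = [22, 25]
r6 m[φ2→X14] = [3, 4]
r6 m[φ2→X10] = [22, 25]
r6 m[φ2→X4] = [23, 20]
r6 m[φ3→X4] = [5, 2]
r6 m[φ3→X8] = [13, 7]
r6 m[φ4→X14] = [8, 11]
r6 m[φ4→X5] = [14, 14]
r6 m[φ5→X5] = [9, 8]
r6 m[φ6→X9] = [0, 1]
r6 m[φ7→X3] = [1, 8]
r6 m[X14→φ0] = [12, 22]
r6 m[X14→φ1] = [21, 16]
r6 m[X14→φ2] = [19, 19]
r6 m[X14→φ4] = [14, 12]
r6 m[X9→φ1] = [0, 1]
r6 m[X9→φ6] = [23, 21]
r6 m[X10→φ2] = [0, 0]
r6 m[X4→φ2] = [5, 2]
r6 m[X4→φ3] = [23, 20]
r6 m[X8→φ3] = [0, 0]
r6 m[X2→φ1] = [0, 0]
r6 m[X3→φ0] = [1, 8]
r6 m[X3→φ7] = [21, 16]
r6 m[X5→φ4] = [9, 8]
r6 m[X5→φ5] = [14, 14]
r7 m[φ0→X14] = [10, 1]
r7 m[φ0→X3] = [21, 16]
r7 m[φ1→X14] = [1, 7]
r7 m[φ1→X9] = [23, 21]
r7 m[φ1→X2] = [22, 25]
r7 m[φ2→X14] = [3, 4]
r7 m[φ2→X10] = [22, 25]
r7 m[φ2→X4] = [23, 20]
r7 m[φ3→X4] = [5, 2]
r7 m[φ3→X8] = [28, 22]
r7 m[φ4→X14] = [8, 11]
r7 m[φ4→X5] = [14, 14]
r7 m[φ5→X5] = [9, 8]
r7 m[φ6→X9] = [0, 1]
r7 m[φ7→X3] = [1, 8]
r7 m[X14→φ0] = [12, 22]
r7 m[X14→φ1] = [21, 16]
r7 m[X14→φ2] = [19, 19]
r7 m[X14→φ4] = [14, 12]
r7 m[X9→φ1] = [0, 1]
r7 m[X9→φ6] = [23, 21]
r7 m[X10→φ2] = [0, 0]
r7 m[X4→φ2] = [5, 2]
r7 m[X4→φ3] = [23, 20]
r7 m[X8→φ3] = [0, 0]
r7 m[X2→φ1] = [0, 0]
r7 m[X3→φ0] = [1, 8]
r7 m[X3→φ7] = [21, 16]
r7 m[X5→φ4] = [9, 8]
r7 m[X5→φ5] = [14, 14]
r8 m[φ0→X14] = [10, 1]
r8 m[φ0→X3] = [21, 16]
r8 m[φ1→X14] = [1, 7]
r8 m[φ1→X9] = [23, 21]
r8 m[φ1→X2] = [22, 25]
r8 m[φ2→X14] = [3, 4]
r8 m[φ2→X10] = [22, 25]
r8 m[φ2→X4] = [23, 20]
r8 m[φ3→X4] = [5, 2]
r8 m[φ3→X8] = [28, 22]
r8 m[φ4→X14] = [8, 11]
r8 m[φ4→X5] = [14, 14]
r8 m[φ5→X5] = [9, 8]
r8 m[φ6→X9] = [0, 1]
r8 m[φ7→X3] = [1, 8]
r8 m[X14→φ0] = [12, 22]
r8 m[X14→φ1] = [21, 16]
r8 m[X14→φ2] = [19, 19]
r8 m[X14→φ4] = [14, 12]
r8 m[X9→φ1] = [0, 1]
r8 m[X9→φ6] = [23, 21]
r8 m[X10→φ2] = [0, 0]
r8 m[X4→φ2] = [5, 2]
r8 m[X4→φ3] = [23, 20]
r8 m[X8→φ3] = [0, 0]
r8 m[X2→φ1] = [0, 0]
r8 m[X3→φ0] = [1, 8]
r8 m[X3→φ7] = [21, 16]
r8 m[X5→φ4] = [9, 8]
r8 m[X5→φ5] = [14, 14]
fixed point reached at round 8
b[X10] = ⊗ incoming = [22, 25]

b[X10] = [22, 25]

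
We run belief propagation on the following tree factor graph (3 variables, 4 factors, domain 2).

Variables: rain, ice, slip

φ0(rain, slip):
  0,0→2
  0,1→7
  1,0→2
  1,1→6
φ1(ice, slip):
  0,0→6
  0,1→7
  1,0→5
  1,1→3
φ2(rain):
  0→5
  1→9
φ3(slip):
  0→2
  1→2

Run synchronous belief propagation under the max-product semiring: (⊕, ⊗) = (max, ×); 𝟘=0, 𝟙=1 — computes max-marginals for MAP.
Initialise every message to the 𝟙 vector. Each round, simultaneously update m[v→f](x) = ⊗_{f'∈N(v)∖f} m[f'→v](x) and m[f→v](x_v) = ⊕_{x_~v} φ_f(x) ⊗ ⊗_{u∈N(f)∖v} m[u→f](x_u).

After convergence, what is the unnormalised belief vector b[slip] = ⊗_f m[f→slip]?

b[slip] = [216, 756]

init: all messages = 𝟙 over 2 values
r1 m[φ0→rain] = [7, 6]
r1 m[φ0→slip] = [2, 7]
r1 m[φ1→ice] = [7, 5]
r1 m[φ1→slip] = [6, 7]
r1 m[φ2→rain] = [5, 9]
r1 m[φ3→slip] = [2, 2]
r1 m[rain→φ0] = [1, 1]
r1 m[rain→φ2] = [1, 1]
r1 m[ice→φ1] = [1, 1]
r1 m[slip→φ0] = [1, 1]
r1 m[slip→φ1] = [1, 1]
r1 m[slip→φ3] = [1, 1]
r2 m[φ0→rain] = [7, 6]
r2 m[φ0→slip] = [2, 7]
r2 m[φ1→ice] = [7, 5]
r2 m[φ1→slip] = [6, 7]
r2 m[φ2→rain] = [5, 9]
r2 m[φ3→slip] = [2, 2]
r2 m[rain→φ0] = [5, 9]
r2 m[rain→φ2] = [7, 6]
r2 m[ice→φ1] = [1, 1]
r2 m[slip→φ0] = [12, 14]
r2 m[slip→φ1] = [4, 14]
r2 m[slip→φ3] = [12, 49]
r3 m[φ0→rain] = [98, 84]
r3 m[φ0→slip] = [18, 54]
r3 m[φ1→ice] = [98, 42]
r3 m[φ1→slip] = [6, 7]
r3 m[φ2→rain] = [5, 9]
r3 m[φ3→slip] = [2, 2]
r3 m[rain→φ0] = [5, 9]
r3 m[rain→φ2] = [7, 6]
r3 m[ice→φ1] = [1, 1]
r3 m[slip→φ0] = [12, 14]
r3 m[slip→φ1] = [4, 14]
r3 m[slip→φ3] = [12, 49]
r4 m[φ0→rain] = [98, 84]
r4 m[φ0→slip] = [18, 54]
r4 m[φ1→ice] = [98, 42]
r4 m[φ1→slip] = [6, 7]
r4 m[φ2→rain] = [5, 9]
r4 m[φ3→slip] = [2, 2]
r4 m[rain→φ0] = [5, 9]
r4 m[rain→φ2] = [98, 84]
r4 m[ice→φ1] = [1, 1]
r4 m[slip→φ0] = [12, 14]
r4 m[slip→φ1] = [36, 108]
r4 m[slip→φ3] = [108, 378]
r5 m[φ0→rain] = [98, 84]
r5 m[φ0→slip] = [18, 54]
r5 m[φ1→ice] = [756, 324]
r5 m[φ1→slip] = [6, 7]
r5 m[φ2→rain] = [5, 9]
r5 m[φ3→slip] = [2, 2]
r5 m[rain→φ0] = [5, 9]
r5 m[rain→φ2] = [98, 84]
r5 m[ice→φ1] = [1, 1]
r5 m[slip→φ0] = [12, 14]
r5 m[slip→φ1] = [36, 108]
r5 m[slip→φ3] = [108, 378]
r6 m[φ0→rain] = [98, 84]
r6 m[φ0→slip] = [18, 54]
r6 m[φ1→ice] = [756, 324]
r6 m[φ1→slip] = [6, 7]
r6 m[φ2→rain] = [5, 9]
r6 m[φ3→slip] = [2, 2]
r6 m[rain→φ0] = [5, 9]
r6 m[rain→φ2] = [98, 84]
r6 m[ice→φ1] = [1, 1]
r6 m[slip→φ0] = [12, 14]
r6 m[slip→φ1] = [36, 108]
r6 m[slip→φ3] = [108, 378]
fixed point reached at round 6
b[slip] = ⊗ incoming = [216, 756]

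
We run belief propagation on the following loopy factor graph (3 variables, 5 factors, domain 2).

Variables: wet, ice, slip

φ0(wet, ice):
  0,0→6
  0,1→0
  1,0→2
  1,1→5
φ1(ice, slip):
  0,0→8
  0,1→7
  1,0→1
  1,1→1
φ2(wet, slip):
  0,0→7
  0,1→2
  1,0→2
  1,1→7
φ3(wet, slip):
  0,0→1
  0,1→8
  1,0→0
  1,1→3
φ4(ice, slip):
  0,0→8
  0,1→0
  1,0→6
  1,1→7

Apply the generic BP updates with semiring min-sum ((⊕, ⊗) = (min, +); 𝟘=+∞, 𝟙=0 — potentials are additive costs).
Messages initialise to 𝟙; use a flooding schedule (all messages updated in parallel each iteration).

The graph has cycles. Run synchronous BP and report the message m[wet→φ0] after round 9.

message @ round 9 = [95, 89]

init: all messages = 𝟙 over 2 values
r1 m[φ0→wet] = [0, 2]
r1 m[φ0→ice] = [2, 0]
r1 m[φ1→ice] = [7, 1]
r1 m[φ1→slip] = [1, 1]
r1 m[φ2→wet] = [2, 2]
r1 m[φ2→slip] = [2, 2]
r1 m[φ3→wet] = [1, 0]
r1 m[φ3→slip] = [0, 3]
r1 m[φ4→ice] = [0, 6]
r1 m[φ4→slip] = [6, 0]
r1 m[wet→φ0] = [0, 0]
r1 m[wet→φ2] = [0, 0]
r1 m[wet→φ3] = [0, 0]
r1 m[ice→φ0] = [0, 0]
r1 m[ice→φ1] = [0, 0]
r1 m[ice→φ4] = [0, 0]
r1 m[slip→φ1] = [0, 0]
r1 m[slip→φ2] = [0, 0]
r1 m[slip→φ3] = [0, 0]
r1 m[slip→φ4] = [0, 0]
r2 m[φ0→wet] = [0, 2]
r2 m[φ0→ice] = [2, 0]
r2 m[φ1→ice] = [7, 1]
r2 m[φ1→slip] = [1, 1]
r2 m[φ2→wet] = [2, 2]
r2 m[φ2→slip] = [2, 2]
r2 m[φ3→wet] = [1, 0]
r2 m[φ3→slip] = [0, 3]
r2 m[φ4→ice] = [0, 6]
r2 m[φ4→slip] = [6, 0]
r2 m[wet→φ0] = [3, 2]
r2 m[wet→φ2] = [1, 2]
r2 m[wet→φ3] = [2, 4]
r2 m[ice→φ0] = [7, 7]
r2 m[ice→φ1] = [2, 6]
r2 m[ice→φ4] = [9, 1]
r2 m[slip→φ1] = [8, 5]
r2 m[slip→φ2] = [7, 4]
r2 m[slip→φ3] = [9, 3]
r2 m[slip→φ4] = [3, 6]
r3 m[φ0→wet] = [7, 9]
r3 m[φ0→ice] = [4, 3]
r3 m[φ1→ice] = [12, 6]
r3 m[φ1→slip] = [7, 7]
r3 m[φ2→wet] = [6, 9]
r3 m[φ2→slip] = [4, 3]
r3 m[φ3→wet] = [10, 6]
r3 m[φ3→slip] = [3, 7]
r3 m[φ4→ice] = [6, 9]
r3 m[φ4→slip] = [7, 8]
r3 m[wet→φ0] = [3, 2]
r3 m[wet→φ2] = [1, 2]
r3 m[wet→φ3] = [2, 4]
r3 m[ice→φ0] = [7, 7]
r3 m[ice→φ1] = [2, 6]
r3 m[ice→φ4] = [9, 1]
r3 m[slip→φ1] = [8, 5]
r3 m[slip→φ2] = [7, 4]
r3 m[slip→φ3] = [9, 3]
r3 m[slip→φ4] = [3, 6]
r4 m[φ0→wet] = [7, 9]
r4 m[φ0→ice] = [4, 3]
r4 m[φ1→ice] = [12, 6]
r4 m[φ1→slip] = [7, 7]
r4 m[φ2→wet] = [6, 9]
r4 m[φ2→slip] = [4, 3]
r4 m[φ3→wet] = [10, 6]
r4 m[φ3→slip] = [3, 7]
r4 m[φ4→ice] = [6, 9]
r4 m[φ4→slip] = [7, 8]
r4 m[wet→φ0] = [16, 15]
r4 m[wet→φ2] = [17, 15]
r4 m[wet→φ3] = [13, 18]
r4 m[ice→φ0] = [18, 15]
r4 m[ice→φ1] = [10, 12]
r4 m[ice→φ4] = [16, 9]
r4 m[slip→φ1] = [14, 18]
r4 m[slip→φ2] = [17, 22]
r4 m[slip→φ3] = [18, 18]
r4 m[slip→φ4] = [14, 17]
r5 m[φ0→wet] = [15, 20]
r5 m[φ0→ice] = [17, 16]
r5 m[φ1→ice] = [22, 15]
r5 m[φ1→slip] = [13, 13]
r5 m[φ2→wet] = [24, 19]
r5 m[φ2→slip] = [17, 19]
r5 m[φ3→wet] = [19, 18]
r5 m[φ3→slip] = [14, 21]
r5 m[φ4→ice] = [17, 20]
r5 m[φ4→slip] = [15, 16]
r5 m[wet→φ0] = [16, 15]
r5 m[wet→φ2] = [17, 15]
r5 m[wet→φ3] = [13, 18]
r5 m[ice→φ0] = [18, 15]
r5 m[ice→φ1] = [10, 12]
r5 m[ice→φ4] = [16, 9]
r5 m[slip→φ1] = [14, 18]
r5 m[slip→φ2] = [17, 22]
r5 m[slip→φ3] = [18, 18]
r5 m[slip→φ4] = [14, 17]
r6 m[φ0→wet] = [15, 20]
r6 m[φ0→ice] = [17, 16]
r6 m[φ1→ice] = [22, 15]
r6 m[φ1→slip] = [13, 13]
r6 m[φ2→wet] = [24, 19]
r6 m[φ2→slip] = [17, 19]
r6 m[φ3→wet] = [19, 18]
r6 m[φ3→slip] = [14, 21]
r6 m[φ4→ice] = [17, 20]
r6 m[φ4→slip] = [15, 16]
r6 m[wet→φ0] = [43, 37]
r6 m[wet→φ2] = [34, 38]
r6 m[wet→φ3] = [39, 39]
r6 m[ice→φ0] = [39, 35]
r6 m[ice→φ1] = [34, 36]
r6 m[ice→φ4] = [39, 31]
r6 m[slip→φ1] = [46, 56]
r6 m[slip→φ2] = [42, 50]
r6 m[slip→φ3] = [45, 48]
r6 m[slip→φ4] = [44, 53]
r7 m[φ0→wet] = [35, 40]
r7 m[φ0→ice] = [39, 42]
r7 m[φ1→ice] = [54, 47]
r7 m[φ1→slip] = [37, 37]
r7 m[φ2→wet] = [49, 44]
r7 m[φ2→slip] = [40, 36]
r7 m[φ3→wet] = [46, 45]
r7 m[φ3→slip] = [39, 42]
r7 m[φ4→ice] = [52, 50]
r7 m[φ4→slip] = [37, 38]
r7 m[wet→φ0] = [43, 37]
r7 m[wet→φ2] = [34, 38]
r7 m[wet→φ3] = [39, 39]
r7 m[ice→φ0] = [39, 35]
r7 m[ice→φ1] = [34, 36]
r7 m[ice→φ4] = [39, 31]
r7 m[slip→φ1] = [46, 56]
r7 m[slip→φ2] = [42, 50]
r7 m[slip→φ3] = [45, 48]
r7 m[slip→φ4] = [44, 53]
r8 m[φ0→wet] = [35, 40]
r8 m[φ0→ice] = [39, 42]
r8 m[φ1→ice] = [54, 47]
r8 m[φ1→slip] = [37, 37]
r8 m[φ2→wet] = [49, 44]
r8 m[φ2→slip] = [40, 36]
r8 m[φ3→wet] = [46, 45]
r8 m[φ3→slip] = [39, 42]
r8 m[φ4→ice] = [52, 50]
r8 m[φ4→slip] = [37, 38]
r8 m[wet→φ0] = [95, 89]
r8 m[wet→φ2] = [81, 85]
r8 m[wet→φ3] = [84, 84]
r8 m[ice→φ0] = [106, 97]
r8 m[ice→φ1] = [91, 92]
r8 m[ice→φ4] = [93, 89]
r8 m[slip→φ1] = [116, 116]
r8 m[slip→φ2] = [113, 117]
r8 m[slip→φ3] = [114, 111]
r8 m[slip→φ4] = [116, 115]
r9 m[φ0→wet] = [97, 102]
r9 m[φ0→ice] = [91, 94]
r9 m[φ1→ice] = [123, 117]
r9 m[φ1→slip] = [93, 93]
r9 m[φ2→wet] = [119, 115]
r9 m[φ2→slip] = [87, 83]
r9 m[φ3→wet] = [115, 114]
r9 m[φ3→slip] = [84, 87]
r9 m[φ4→ice] = [115, 122]
r9 m[φ4→slip] = [95, 93]
r9 m[wet→φ0] = [95, 89]
r9 m[wet→φ2] = [81, 85]
r9 m[wet→φ3] = [84, 84]
r9 m[ice→φ0] = [106, 97]
r9 m[ice→φ1] = [91, 92]
r9 m[ice→φ4] = [93, 89]
r9 m[slip→φ1] = [116, 116]
r9 m[slip→φ2] = [113, 117]
r9 m[slip→φ3] = [114, 111]
r9 m[slip→φ4] = [116, 115]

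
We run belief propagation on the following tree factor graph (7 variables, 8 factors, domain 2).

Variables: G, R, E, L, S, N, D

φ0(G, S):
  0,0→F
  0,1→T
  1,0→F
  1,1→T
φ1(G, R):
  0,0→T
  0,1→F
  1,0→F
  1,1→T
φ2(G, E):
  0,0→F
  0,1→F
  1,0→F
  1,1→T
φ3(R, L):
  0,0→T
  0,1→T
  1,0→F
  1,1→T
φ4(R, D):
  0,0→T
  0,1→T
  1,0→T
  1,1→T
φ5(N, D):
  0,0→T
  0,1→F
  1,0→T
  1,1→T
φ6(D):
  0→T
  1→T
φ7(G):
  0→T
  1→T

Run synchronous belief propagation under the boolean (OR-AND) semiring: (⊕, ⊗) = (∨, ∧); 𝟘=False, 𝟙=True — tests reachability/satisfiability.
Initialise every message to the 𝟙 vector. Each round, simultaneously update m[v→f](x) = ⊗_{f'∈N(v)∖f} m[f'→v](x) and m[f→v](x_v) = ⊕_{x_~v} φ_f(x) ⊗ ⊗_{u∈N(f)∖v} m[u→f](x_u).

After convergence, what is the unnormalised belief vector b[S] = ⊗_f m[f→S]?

init: all messages = 𝟙 over 2 values
r1 m[φ0→G] = [T, T]
r1 m[φ0→S] = [F, T]
r1 m[φ1→G] = [T, T]
r1 m[φ1→R] = [T, T]
r1 m[φ2→G] = [F, T]
r1 m[φ2→E] = [F, T]
r1 m[φ3→R] = [T, T]
r1 m[φ3→L] = [T, T]
r1 m[φ4→R] = [T, T]
r1 m[φ4→D] = [T, T]
r1 m[φ5→N] = [T, T]
r1 m[φ5→D] = [T, T]
r1 m[φ6→D] = [T, T]
r1 m[φ7→G] = [T, T]
r1 m[G→φ0] = [T, T]
r1 m[G→φ1] = [T, T]
r1 m[G→φ2] = [T, T]
r1 m[G→φ7] = [T, T]
r1 m[R→φ1] = [T, T]
r1 m[R→φ3] = [T, T]
r1 m[R→φ4] = [T, T]
r1 m[E→φ2] = [T, T]
r1 m[L→φ3] = [T, T]
r1 m[S→φ0] = [T, T]
r1 m[N→φ5] = [T, T]
r1 m[D→φ4] = [T, T]
r1 m[D→φ5] = [T, T]
r1 m[D→φ6] = [T, T]
r2 m[φ0→G] = [T, T]
r2 m[φ0→S] = [F, T]
r2 m[φ1→G] = [T, T]
r2 m[φ1→R] = [T, T]
r2 m[φ2→G] = [F, T]
r2 m[φ2→E] = [F, T]
r2 m[φ3→R] = [T, T]
r2 m[φ3→L] = [T, T]
r2 m[φ4→R] = [T, T]
r2 m[φ4→D] = [T, T]
r2 m[φ5→N] = [T, T]
r2 m[φ5→D] = [T, T]
r2 m[φ6→D] = [T, T]
r2 m[φ7→G] = [T, T]
r2 m[G→φ0] = [F, T]
r2 m[G→φ1] = [F, T]
r2 m[G→φ2] = [T, T]
r2 m[G→φ7] = [F, T]
r2 m[R→φ1] = [T, T]
r2 m[R→φ3] = [T, T]
r2 m[R→φ4] = [T, T]
r2 m[E→φ2] = [T, T]
r2 m[L→φ3] = [T, T]
r2 m[S→φ0] = [T, T]
r2 m[N→φ5] = [T, T]
r2 m[D→φ4] = [T, T]
r2 m[D→φ5] = [T, T]
r2 m[D→φ6] = [T, T]
r3 m[φ0→G] = [T, T]
r3 m[φ0→S] = [F, T]
r3 m[φ1→G] = [T, T]
r3 m[φ1→R] = [F, T]
r3 m[φ2→G] = [F, T]
r3 m[φ2→E] = [F, T]
r3 m[φ3→R] = [T, T]
r3 m[φ3→L] = [T, T]
r3 m[φ4→R] = [T, T]
r3 m[φ4→D] = [T, T]
r3 m[φ5→N] = [T, T]
r3 m[φ5→D] = [T, T]
r3 m[φ6→D] = [T, T]
r3 m[φ7→G] = [T, T]
r3 m[G→φ0] = [F, T]
r3 m[G→φ1] = [F, T]
r3 m[G→φ2] = [T, T]
r3 m[G→φ7] = [F, T]
r3 m[R→φ1] = [T, T]
r3 m[R→φ3] = [T, T]
r3 m[R→φ4] = [T, T]
r3 m[E→φ2] = [T, T]
r3 m[L→φ3] = [T, T]
r3 m[S→φ0] = [T, T]
r3 m[N→φ5] = [T, T]
r3 m[D→φ4] = [T, T]
r3 m[D→φ5] = [T, T]
r3 m[D→φ6] = [T, T]
r4 m[φ0→G] = [T, T]
r4 m[φ0→S] = [F, T]
r4 m[φ1→G] = [T, T]
r4 m[φ1→R] = [F, T]
r4 m[φ2→G] = [F, T]
r4 m[φ2→E] = [F, T]
r4 m[φ3→R] = [T, T]
r4 m[φ3→L] = [T, T]
r4 m[φ4→R] = [T, T]
r4 m[φ4→D] = [T, T]
r4 m[φ5→N] = [T, T]
r4 m[φ5→D] = [T, T]
r4 m[φ6→D] = [T, T]
r4 m[φ7→G] = [T, T]
r4 m[G→φ0] = [F, T]
r4 m[G→φ1] = [F, T]
r4 m[G→φ2] = [T, T]
r4 m[G→φ7] = [F, T]
r4 m[R→φ1] = [T, T]
r4 m[R→φ3] = [F, T]
r4 m[R→φ4] = [F, T]
r4 m[E→φ2] = [T, T]
r4 m[L→φ3] = [T, T]
r4 m[S→φ0] = [T, T]
r4 m[N→φ5] = [T, T]
r4 m[D→φ4] = [T, T]
r4 m[D→φ5] = [T, T]
r4 m[D→φ6] = [T, T]
r5 m[φ0→G] = [T, T]
r5 m[φ0→S] = [F, T]
r5 m[φ1→G] = [T, T]
r5 m[φ1→R] = [F, T]
r5 m[φ2→G] = [F, T]
r5 m[φ2→E] = [F, T]
r5 m[φ3→R] = [T, T]
r5 m[φ3→L] = [F, T]
r5 m[φ4→R] = [T, T]
r5 m[φ4→D] = [T, T]
r5 m[φ5→N] = [T, T]
r5 m[φ5→D] = [T, T]
r5 m[φ6→D] = [T, T]
r5 m[φ7→G] = [T, T]
r5 m[G→φ0] = [F, T]
r5 m[G→φ1] = [F, T]
r5 m[G→φ2] = [T, T]
r5 m[G→φ7] = [F, T]
r5 m[R→φ1] = [T, T]
r5 m[R→φ3] = [F, T]
r5 m[R→φ4] = [F, T]
r5 m[E→φ2] = [T, T]
r5 m[L→φ3] = [T, T]
r5 m[S→φ0] = [T, T]
r5 m[N→φ5] = [T, T]
r5 m[D→φ4] = [T, T]
r5 m[D→φ5] = [T, T]
r5 m[D→φ6] = [T, T]
r6 m[φ0→G] = [T, T]
r6 m[φ0→S] = [F, T]
r6 m[φ1→G] = [T, T]
r6 m[φ1→R] = [F, T]
r6 m[φ2→G] = [F, T]
r6 m[φ2→E] = [F, T]
r6 m[φ3→R] = [T, T]
r6 m[φ3→L] = [F, T]
r6 m[φ4→R] = [T, T]
r6 m[φ4→D] = [T, T]
r6 m[φ5→N] = [T, T]
r6 m[φ5→D] = [T, T]
r6 m[φ6→D] = [T, T]
r6 m[φ7→G] = [T, T]
r6 m[G→φ0] = [F, T]
r6 m[G→φ1] = [F, T]
r6 m[G→φ2] = [T, T]
r6 m[G→φ7] = [F, T]
r6 m[R→φ1] = [T, T]
r6 m[R→φ3] = [F, T]
r6 m[R→φ4] = [F, T]
r6 m[E→φ2] = [T, T]
r6 m[L→φ3] = [T, T]
r6 m[S→φ0] = [T, T]
r6 m[N→φ5] = [T, T]
r6 m[D→φ4] = [T, T]
r6 m[D→φ5] = [T, T]
r6 m[D→φ6] = [T, T]
fixed point reached at round 6
b[S] = ⊗ incoming = [F, T]

b[S] = [F, T]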